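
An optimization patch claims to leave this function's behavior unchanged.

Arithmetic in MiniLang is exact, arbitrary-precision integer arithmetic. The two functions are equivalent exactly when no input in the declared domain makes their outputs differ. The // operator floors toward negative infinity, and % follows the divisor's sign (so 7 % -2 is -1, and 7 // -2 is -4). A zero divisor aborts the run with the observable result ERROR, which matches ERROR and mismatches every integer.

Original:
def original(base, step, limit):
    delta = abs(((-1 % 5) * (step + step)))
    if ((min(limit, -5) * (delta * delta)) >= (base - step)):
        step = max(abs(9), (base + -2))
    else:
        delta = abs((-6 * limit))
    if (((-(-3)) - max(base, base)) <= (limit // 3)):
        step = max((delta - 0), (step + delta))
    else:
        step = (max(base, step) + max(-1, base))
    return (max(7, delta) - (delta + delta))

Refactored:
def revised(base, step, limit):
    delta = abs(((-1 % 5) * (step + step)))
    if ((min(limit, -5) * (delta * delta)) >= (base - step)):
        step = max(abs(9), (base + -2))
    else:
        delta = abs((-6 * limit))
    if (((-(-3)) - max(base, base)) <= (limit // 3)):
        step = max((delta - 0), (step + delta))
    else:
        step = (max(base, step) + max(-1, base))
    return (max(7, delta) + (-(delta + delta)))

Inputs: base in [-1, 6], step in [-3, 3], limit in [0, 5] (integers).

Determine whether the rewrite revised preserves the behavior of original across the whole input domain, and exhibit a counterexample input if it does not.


Comparing the listings, the differences include: arithmetic usage differs.
As a probe, take base=0, step=-3, limit=3: original runs delta=24, then ((min(limit, -5) * (delta * delta)) >= (base - step)) is false, then delta=18, then (((-(-3)) - max(base, base)) <= (limit // 3)) is false, then step=0, then returns -18; revised runs delta=24, then ((min(limit, -5) * (delta * delta)) >= (base - step)) is false, then delta=18, then (((-(-3)) - max(base, base)) <= (limit // 3)) is false, then step=0, then returns -18; both end at -18.
Every one of the 336 inputs gives matching results.
verdict: equivalent


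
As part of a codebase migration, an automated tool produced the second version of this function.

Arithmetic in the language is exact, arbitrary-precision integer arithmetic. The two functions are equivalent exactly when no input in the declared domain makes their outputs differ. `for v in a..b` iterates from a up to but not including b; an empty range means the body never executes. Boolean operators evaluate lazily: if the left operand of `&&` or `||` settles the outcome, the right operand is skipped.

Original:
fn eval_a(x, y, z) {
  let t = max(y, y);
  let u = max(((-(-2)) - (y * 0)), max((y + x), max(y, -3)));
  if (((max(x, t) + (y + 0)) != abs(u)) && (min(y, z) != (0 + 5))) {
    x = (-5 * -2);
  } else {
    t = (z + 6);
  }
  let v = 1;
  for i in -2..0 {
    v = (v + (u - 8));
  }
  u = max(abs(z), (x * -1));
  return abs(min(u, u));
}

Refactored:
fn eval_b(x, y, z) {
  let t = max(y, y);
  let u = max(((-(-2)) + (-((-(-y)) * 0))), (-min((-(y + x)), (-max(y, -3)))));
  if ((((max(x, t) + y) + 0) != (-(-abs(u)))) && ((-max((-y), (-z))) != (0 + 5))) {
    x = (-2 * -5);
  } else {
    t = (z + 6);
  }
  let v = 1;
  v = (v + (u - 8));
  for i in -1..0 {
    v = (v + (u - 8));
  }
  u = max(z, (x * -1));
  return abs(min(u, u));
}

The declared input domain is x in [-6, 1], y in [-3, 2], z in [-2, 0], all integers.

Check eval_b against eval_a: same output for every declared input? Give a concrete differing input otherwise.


The rewrite breaks on x=-1, y=1, z=-2, where the results are 2 and 1.
eval_a: t=1, then u=2, then (((max(x, t) + (y + 0)) != abs(u)) && (min(y, z) != (0 + 5))) is false, then t=4, then v=1, then (i=-2), then v=-5, then (i=-1), then v=-11, then u=2, then returns 2
eval_b: t=1, then u=2, then ((((max(x, t) + y) + 0) != (-(-abs(u)))) && ((-max((-y), (-z))) != (0 + 5))) is false, then t=4, then v=1, then v=-5, then (i=-1), then v=-11, then u=1, then returns 1
verdict: not equivalent; witness: x=-1, y=1, z=-2


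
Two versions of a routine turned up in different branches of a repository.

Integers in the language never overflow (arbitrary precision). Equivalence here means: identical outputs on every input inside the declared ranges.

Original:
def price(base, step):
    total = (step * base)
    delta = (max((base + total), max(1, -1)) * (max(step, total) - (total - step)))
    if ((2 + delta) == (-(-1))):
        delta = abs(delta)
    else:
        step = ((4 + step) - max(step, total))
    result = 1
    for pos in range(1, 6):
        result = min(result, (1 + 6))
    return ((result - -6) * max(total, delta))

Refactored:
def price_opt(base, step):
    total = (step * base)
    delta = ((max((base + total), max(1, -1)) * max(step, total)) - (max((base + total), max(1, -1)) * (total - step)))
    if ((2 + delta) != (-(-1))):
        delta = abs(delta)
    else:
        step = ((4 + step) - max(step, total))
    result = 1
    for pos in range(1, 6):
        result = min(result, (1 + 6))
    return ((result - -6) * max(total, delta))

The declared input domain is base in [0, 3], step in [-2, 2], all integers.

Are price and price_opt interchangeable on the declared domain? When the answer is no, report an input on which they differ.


Take base=0, step=-2.
price: total := 0 | delta := -2 | ((2 + delta) == (-(-1))): false | step := 2 | result := 1 | iter pos=1: | result := 1 | iter pos=2: | result := 1 | iter pos=3: | result := 1 | iter pos=4: | result := 1 | iter pos=5: | result := 1 | result 0
price_opt: total := 0 | delta := -2 | ((2 + delta) != (-(-1))): true | delta := 2 | result := 1 | iter pos=1: | result := 1 | iter pos=2: | result := 1 | iter pos=3: | result := 1 | iter pos=4: | result := 1 | iter pos=5: | result := 1 | result 14
0 against 14: the behavior changed.
verdict: not equivalent; witness: base=0, step=-2


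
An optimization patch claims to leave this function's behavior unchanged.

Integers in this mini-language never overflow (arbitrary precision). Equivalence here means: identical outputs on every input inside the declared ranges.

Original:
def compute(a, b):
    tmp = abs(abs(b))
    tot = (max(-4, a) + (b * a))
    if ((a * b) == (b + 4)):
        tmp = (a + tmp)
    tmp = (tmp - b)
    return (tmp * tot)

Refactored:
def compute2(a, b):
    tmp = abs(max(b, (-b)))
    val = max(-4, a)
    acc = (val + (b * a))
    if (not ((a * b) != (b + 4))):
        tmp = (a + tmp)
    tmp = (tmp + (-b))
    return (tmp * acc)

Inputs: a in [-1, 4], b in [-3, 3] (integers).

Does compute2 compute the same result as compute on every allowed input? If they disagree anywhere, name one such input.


Equivalent — the differences include local variable names differ, and arithmetic usage differs, and min/max/abs usage differs, and comparison usage differs, and statement counts differ, and boolean connective usage differs, yet no declared input distinguishes the two.
As a probe, take a=4, b=2: compute runs tmp becomes 2; next tot becomes 12; next ((a * b) == (b + 4)) evaluates to false; next tmp becomes 0; next final value 0; compute2 runs tmp becomes 2; next val becomes 4; next acc becomes 12; next (not ((a * b) != (b + 4))) evaluates to false; next tmp becomes 0; next final value 0; both end at 0.
Across all 42 domain points the two functions coincide.
verdict: equivalent


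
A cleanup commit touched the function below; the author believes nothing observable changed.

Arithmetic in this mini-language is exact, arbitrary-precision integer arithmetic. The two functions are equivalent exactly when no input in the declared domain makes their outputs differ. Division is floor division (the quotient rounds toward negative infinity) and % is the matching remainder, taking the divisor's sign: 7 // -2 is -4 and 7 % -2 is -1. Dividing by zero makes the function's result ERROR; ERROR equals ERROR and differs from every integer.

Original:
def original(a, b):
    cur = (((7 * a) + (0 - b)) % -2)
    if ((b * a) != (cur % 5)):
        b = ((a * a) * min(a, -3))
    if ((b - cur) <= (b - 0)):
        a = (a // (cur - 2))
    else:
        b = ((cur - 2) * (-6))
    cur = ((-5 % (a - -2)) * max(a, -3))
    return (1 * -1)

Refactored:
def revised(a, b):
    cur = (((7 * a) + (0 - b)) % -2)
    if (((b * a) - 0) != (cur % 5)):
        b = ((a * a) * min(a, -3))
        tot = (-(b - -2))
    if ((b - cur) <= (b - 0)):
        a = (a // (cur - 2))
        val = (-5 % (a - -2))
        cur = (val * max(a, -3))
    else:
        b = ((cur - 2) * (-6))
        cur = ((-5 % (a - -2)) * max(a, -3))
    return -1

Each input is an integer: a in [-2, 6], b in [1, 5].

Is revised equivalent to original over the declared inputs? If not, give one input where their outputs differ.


Equivalent — the differences include constant usage differs, arithmetic usage differs, statement counts differ, local variable names differ, min/max/abs usage differs, yet no declared input distinguishes the two.
As a probe, take a=1, b=3: original runs cur := 0 | ((b * a) != (cur % 5)): true | b := -3 | ((b - cur) <= (b - 0)): true | a := -1 | cur := 0 | result -1; revised runs cur := 0 | (((b * a) - 0) != (cur % 5)): true | b := -3 | tot := 1 | ((b - cur) <= (b - 0)): true | a := -1 | val := 0 | cur := 0 | result -1; both end at -1.
Across all 45 domain points the two functions coincide.
verdict: equivalent


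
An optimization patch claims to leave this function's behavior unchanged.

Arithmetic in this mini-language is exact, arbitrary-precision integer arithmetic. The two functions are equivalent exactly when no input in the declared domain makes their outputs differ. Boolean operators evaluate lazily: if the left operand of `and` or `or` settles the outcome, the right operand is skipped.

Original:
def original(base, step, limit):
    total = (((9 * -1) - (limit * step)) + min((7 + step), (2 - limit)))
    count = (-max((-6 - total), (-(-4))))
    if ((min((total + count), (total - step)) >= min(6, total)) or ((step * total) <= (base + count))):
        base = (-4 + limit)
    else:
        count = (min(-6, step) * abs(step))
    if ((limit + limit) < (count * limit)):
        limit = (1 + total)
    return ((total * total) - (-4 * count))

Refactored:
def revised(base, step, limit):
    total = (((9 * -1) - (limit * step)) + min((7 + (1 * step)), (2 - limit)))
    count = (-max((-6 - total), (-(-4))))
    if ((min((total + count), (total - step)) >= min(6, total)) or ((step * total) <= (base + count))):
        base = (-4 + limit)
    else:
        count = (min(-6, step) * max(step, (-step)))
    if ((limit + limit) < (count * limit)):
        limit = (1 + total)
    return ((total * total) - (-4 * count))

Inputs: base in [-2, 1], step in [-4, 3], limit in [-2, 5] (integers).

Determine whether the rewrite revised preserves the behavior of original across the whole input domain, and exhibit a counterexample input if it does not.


Side by side, the visible changes include: constant usage differs, plus arithmetic usage differs, plus min/max/abs usage differs.
As a probe, take base=-2, step=-3, limit=4: original runs total = 1; count = -4; ((min((total + count), (total - step)) >= min(6, total)) or ((step * total) <= (base + count))) -> false; count = -18; ((limit + limit) < (count * limit)) -> false; return -71; revised runs total = 1; count = -4; ((min((total + count), (total - step)) >= min(6, total)) or ((step * total) <= (base + count))) -> false; count = -18; ((limit + limit) < (count * limit)) -> false; return -71; both end at -71.
An exhaustive pass over the 256 declared inputs shows identical outputs.
verdict: equivalent


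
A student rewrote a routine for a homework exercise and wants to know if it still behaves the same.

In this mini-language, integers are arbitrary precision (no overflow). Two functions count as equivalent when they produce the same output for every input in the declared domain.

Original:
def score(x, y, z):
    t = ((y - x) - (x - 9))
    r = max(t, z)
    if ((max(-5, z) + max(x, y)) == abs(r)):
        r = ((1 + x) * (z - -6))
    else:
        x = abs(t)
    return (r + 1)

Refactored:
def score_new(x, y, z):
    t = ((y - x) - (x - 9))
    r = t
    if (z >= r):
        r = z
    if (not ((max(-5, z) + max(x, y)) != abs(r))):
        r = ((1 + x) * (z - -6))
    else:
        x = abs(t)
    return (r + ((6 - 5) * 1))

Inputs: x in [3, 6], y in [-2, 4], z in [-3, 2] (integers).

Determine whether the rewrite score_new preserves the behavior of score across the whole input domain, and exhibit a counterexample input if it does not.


Equivalent. Whatever the rewrite altered, no input in the stated domain can expose a difference.
Sweeping the whole domain (168 inputs) finds no disagreement.
As a probe, take x=5, y=3, z=0: score runs t becomes 2; next r becomes 2; next ((max(-5, z) + max(x, y)) == abs(r)) evaluates to false; next x becomes 2; next final value 3; score_new runs t becomes 2; next r becomes 2; next (z >= r) evaluates to false; next (not ((max(-5, z) + max(x, y)) != abs(r))) evaluates to false; next x becomes 2; next final value 3; both end at 3.
verdict: equivalent


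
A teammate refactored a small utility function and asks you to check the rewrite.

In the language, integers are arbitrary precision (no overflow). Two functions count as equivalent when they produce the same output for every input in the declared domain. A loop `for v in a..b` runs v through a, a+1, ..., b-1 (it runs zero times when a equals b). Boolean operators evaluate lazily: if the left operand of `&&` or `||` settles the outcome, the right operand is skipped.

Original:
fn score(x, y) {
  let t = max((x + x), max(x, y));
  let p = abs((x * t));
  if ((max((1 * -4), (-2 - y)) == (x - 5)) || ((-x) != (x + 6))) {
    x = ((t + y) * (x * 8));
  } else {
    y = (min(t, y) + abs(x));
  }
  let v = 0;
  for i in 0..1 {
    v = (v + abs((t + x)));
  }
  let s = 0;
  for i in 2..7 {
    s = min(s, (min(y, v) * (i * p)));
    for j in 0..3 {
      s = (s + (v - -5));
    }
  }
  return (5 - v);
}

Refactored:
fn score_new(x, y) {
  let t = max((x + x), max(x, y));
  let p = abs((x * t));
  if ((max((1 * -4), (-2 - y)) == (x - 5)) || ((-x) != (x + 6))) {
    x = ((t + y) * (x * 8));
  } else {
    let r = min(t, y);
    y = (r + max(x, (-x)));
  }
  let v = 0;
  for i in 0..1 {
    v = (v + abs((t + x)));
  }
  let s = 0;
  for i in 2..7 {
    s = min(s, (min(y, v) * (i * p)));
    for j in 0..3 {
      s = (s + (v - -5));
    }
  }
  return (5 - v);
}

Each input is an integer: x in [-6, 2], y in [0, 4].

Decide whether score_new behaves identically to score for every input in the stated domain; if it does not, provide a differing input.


Equivalent — the differences include statement counts differ; min/max/abs usage differs; local variable names differ, yet no declared input distinguishes the two.
As a probe, take x=-5, y=3: score runs t := 3 | p := 15 | ((max((1 * -4), (-2 - y)) == (x - 5)) || ((-x) != (x + 6))): true | x := -240 | v := 0 | iter i=0: | v := 237 | s := 0 | iter i=2: | s := 0 | iter j=0: | s := 242 | iter j=1: | s := 484 | iter j=2: | s := 726 | iter i=3: | s := 135 | iter j=0: | s := 377 | iter j=1: | s := 619 | iter j=2: | s := 861 | iter i=4: | s := 180 | iter j=0: | s := 422 | iter j=1: | s := 664 | iter j=2: | s := 906 | iter i=5: | s := 225 | iter j=0: | s := 467 | iter j=1: | s := 709 | iter j=2: | s := 951 | iter i=6: | s := 270 | iter j=0: | s := 512 | iter j=1: | s := 754 | iter j=2: | s := 996 | result -232; score_new runs t := 3 | p := 15 | ((max((1 * -4), (-2 - y)) == (x - 5)) || ((-x) != (x + 6))): true | x := -240 | v := 0 | iter i=0: | v := 237 | s := 0 | iter i=2: | s := 0 | iter j=0: | s := 242 | iter j=1: | s := 484 | iter j=2: | s := 726 | iter i=3: | s := 135 | iter j=0: | s := 377 | iter j=1: | s := 619 | iter j=2: | s := 861 | iter i=4: | s := 180 | iter j=0: | s := 422 | iter j=1: | s := 664 | iter j=2: | s := 906 | iter i=5: | s := 225 | iter j=0: | s := 467 | iter j=1: | s := 709 | iter j=2: | s := 951 | iter i=6: | s := 270 | iter j=0: | s := 512 | iter j=1: | s := 754 | iter j=2: | s := 996 | result -232; both end at -232.
Every one of the 45 inputs gives matching results.
verdict: equivalent


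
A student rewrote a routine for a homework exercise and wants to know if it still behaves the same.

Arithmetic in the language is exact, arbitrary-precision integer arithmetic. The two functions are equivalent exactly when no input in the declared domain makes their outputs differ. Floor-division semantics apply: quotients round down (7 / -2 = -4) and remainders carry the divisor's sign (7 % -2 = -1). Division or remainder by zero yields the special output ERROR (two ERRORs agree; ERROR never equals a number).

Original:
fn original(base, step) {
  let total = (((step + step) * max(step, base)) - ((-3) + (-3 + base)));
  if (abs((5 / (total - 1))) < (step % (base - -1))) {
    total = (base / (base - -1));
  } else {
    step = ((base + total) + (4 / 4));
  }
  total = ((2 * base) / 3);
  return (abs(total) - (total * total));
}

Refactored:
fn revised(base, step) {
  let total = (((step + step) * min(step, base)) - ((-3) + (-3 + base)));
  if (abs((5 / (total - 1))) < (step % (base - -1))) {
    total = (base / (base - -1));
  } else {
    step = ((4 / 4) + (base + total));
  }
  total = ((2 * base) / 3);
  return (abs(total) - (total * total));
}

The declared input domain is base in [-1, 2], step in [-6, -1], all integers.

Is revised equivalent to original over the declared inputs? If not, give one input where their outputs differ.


Input base=1, step=-2: ERROR from original versus 0 from revised.
verdict: not equivalent; witness: base=1, step=-2


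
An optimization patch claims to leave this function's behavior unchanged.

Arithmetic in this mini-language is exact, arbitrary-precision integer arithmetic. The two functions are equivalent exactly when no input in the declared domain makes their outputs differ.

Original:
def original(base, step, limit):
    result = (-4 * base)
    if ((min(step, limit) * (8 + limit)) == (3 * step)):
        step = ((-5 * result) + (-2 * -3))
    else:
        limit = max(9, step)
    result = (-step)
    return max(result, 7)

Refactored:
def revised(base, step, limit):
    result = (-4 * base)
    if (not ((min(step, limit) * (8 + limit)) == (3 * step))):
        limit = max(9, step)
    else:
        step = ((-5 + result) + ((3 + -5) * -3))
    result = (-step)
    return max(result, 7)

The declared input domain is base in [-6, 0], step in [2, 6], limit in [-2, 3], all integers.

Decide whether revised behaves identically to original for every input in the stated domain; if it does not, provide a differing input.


Consider the input base=-6, step=3, limit=1.
original: result becomes 24; next ((min(step, limit) * (8 + limit)) == (3 * step)) evaluates to true; next step becomes -114; next result becomes 114; next final value 114
revised: result becomes 24; next (not ((min(step, limit) * (8 + limit)) == (3 * step))) evaluates to false; next step becomes 25; next result becomes -25; next final value 7
114 against 7: the behavior changed.
verdict: not equivalent; witness: base=-6, step=3, limit=1


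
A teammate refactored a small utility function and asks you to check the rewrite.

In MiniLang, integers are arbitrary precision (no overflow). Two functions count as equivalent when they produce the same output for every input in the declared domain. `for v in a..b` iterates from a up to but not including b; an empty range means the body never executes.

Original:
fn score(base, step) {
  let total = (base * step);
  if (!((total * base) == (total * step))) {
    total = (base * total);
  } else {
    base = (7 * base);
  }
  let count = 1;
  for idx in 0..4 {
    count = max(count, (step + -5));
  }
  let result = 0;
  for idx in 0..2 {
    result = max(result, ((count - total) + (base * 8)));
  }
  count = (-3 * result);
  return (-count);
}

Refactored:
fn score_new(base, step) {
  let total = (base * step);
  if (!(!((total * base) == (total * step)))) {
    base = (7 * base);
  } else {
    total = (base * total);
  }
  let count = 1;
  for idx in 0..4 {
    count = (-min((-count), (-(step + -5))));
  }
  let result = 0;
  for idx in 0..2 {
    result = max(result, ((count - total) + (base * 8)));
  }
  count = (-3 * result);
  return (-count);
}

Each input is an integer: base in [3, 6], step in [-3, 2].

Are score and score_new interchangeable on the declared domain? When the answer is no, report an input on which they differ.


Side by side, the visible changes include: min/max/abs usage differs, and boolean connective usage differs.
As a probe, take base=6, step=0: score runs total := 0 | (!((total * base) == (total * step))): false | base := 42 | count := 1 | iter idx=0: | count := 1 | iter idx=1: | count := 1 | iter idx=2: | count := 1 | iter idx=3: | count := 1 | result := 0 | iter idx=0: | result := 337 | iter idx=1: | result := 337 | count := -1011 | result 1011; score_new runs total := 0 | (!(!((total * base) == (total * step)))): true | base := 42 | count := 1 | iter idx=0: | count := 1 | iter idx=1: | count := 1 | iter idx=2: | count := 1 | iter idx=3: | count := 1 | result := 0 | iter idx=0: | result := 337 | iter idx=1: | result := 337 | count := -1011 | result 1011; both end at 1011.
An exhaustive pass over the 24 declared inputs shows identical outputs.
verdict: equivalent


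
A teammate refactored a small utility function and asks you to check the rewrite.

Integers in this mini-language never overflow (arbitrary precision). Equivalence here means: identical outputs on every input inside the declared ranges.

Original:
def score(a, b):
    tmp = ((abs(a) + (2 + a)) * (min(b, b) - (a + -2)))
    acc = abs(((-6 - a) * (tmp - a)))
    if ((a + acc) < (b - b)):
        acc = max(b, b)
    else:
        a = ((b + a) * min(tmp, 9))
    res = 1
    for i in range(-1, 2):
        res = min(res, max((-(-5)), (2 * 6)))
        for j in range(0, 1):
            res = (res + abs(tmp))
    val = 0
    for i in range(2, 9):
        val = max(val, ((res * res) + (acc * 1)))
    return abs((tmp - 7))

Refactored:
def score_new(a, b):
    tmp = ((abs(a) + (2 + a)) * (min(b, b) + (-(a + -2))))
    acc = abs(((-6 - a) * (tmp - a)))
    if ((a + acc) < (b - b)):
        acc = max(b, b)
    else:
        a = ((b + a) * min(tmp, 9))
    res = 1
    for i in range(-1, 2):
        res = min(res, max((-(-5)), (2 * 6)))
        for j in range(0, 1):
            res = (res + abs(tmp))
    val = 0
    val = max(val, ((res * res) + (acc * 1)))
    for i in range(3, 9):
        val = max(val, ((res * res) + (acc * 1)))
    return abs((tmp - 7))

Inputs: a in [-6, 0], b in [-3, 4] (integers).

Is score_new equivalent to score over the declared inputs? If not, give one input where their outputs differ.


Behavior is preserved: although arithmetic usage differs; also statement counts differ; also loop structure differs; also constant usage differs; also min/max/abs usage differs, the outputs never diverge.
Tracing a=0, b=-1: score: tmp becomes 2; next acc becomes 12; next ((a + acc) < (b - b)) evaluates to false; next a becomes -2; next res becomes 1; next at i=-1:; next res becomes 1; next at j=0:; next res becomes 3; next at i=0:; next res becomes 3; next at j=0:; next res becomes 5; next at i=1:; next res becomes 5; next at j=0:; next res becomes 7; next val becomes 0; next at i=2:; next val becomes 61; next at i=3:; next val becomes 61; next at i=4:; next val becomes 61; next at i=5:; next val becomes 61; next at i=6:; next val becomes 61; next at i=7:; next val becomes 61; next at i=8:; next val becomes 61; next final value 5 | score_new: tmp becomes 2; next acc becomes 12; next ((a + acc) < (b - b)) evaluates to false; next a becomes -2; next res becomes 1; next at i=-1:; next res becomes 1; next at j=0:; next res becomes 3; next at i=0:; next res becomes 3; next at j=0:; next res becomes 5; next at i=1:; next res becomes 5; next at j=0:; next res becomes 7; next val becomes 0; next val becomes 61; next at i=3:; next val becomes 61; next at i=4:; next val becomes 61; next at i=5:; next val becomes 61; next at i=6:; next val becomes 61; next at i=7:; next val becomes 61; next at i=8:; next val becomes 61; next final value 5 — matching result 5.
Every one of the 56 inputs gives matching results.
verdict: equivalent


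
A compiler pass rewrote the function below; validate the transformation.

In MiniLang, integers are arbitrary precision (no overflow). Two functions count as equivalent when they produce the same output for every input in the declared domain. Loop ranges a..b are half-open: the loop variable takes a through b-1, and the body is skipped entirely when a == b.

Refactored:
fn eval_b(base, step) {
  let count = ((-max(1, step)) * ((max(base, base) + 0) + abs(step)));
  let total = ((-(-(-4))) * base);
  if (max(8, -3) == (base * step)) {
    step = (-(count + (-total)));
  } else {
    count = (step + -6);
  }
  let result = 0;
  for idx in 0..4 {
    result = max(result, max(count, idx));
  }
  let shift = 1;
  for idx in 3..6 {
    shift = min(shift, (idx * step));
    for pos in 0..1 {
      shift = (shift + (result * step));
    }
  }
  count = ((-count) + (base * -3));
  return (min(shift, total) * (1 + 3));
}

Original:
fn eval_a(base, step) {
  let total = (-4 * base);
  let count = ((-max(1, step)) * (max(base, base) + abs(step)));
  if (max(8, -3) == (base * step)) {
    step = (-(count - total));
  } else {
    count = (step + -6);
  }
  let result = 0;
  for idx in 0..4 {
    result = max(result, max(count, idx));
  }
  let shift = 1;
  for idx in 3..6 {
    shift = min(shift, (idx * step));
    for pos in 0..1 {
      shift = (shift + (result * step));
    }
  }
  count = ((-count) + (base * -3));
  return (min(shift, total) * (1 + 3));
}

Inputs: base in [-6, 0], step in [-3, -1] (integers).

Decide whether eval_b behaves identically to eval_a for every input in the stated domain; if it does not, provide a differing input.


Side by side, the visible changes include: constant usage differs, and arithmetic usage differs.
Tracing base=-5, step=-2: eval_a: total becomes 20; next count becomes 3; next (max(8, -3) == (base * step)) evaluates to false; next count becomes -8; next result becomes 0; next at idx=0:; next result becomes 0; next at idx=1:; next result becomes 1; next at idx=2:; next result becomes 2; next at idx=3:; next result becomes 3; next shift becomes 1; next at idx=3:; next shift becomes -6; next at pos=0:; next shift becomes -12; next at idx=4:; next shift becomes -12; next at pos=0:; next shift becomes -18; next at idx=5:; next shift becomes -18; next at pos=0:; next shift becomes -24; next count becomes 23; next final value -96 | eval_b: count becomes 3; next total becomes 20; next (max(8, -3) == (base * step)) evaluates to false; next count becomes -8; next result becomes 0; next at idx=0:; next result becomes 0; next at idx=1:; next result becomes 1; next at idx=2:; next result becomes 2; next at idx=3:; next result becomes 3; next shift becomes 1; next at idx=3:; next shift becomes -6; next at pos=0:; next shift becomes -12; next at idx=4:; next shift becomes -12; next at pos=0:; next shift becomes -18; next at idx=5:; next shift becomes -18; next at pos=0:; next shift becomes -24; next count becomes 23; next final value -96 — matching result -96.
Sweeping the whole domain (21 inputs) finds no disagreement.
verdict: equivalent


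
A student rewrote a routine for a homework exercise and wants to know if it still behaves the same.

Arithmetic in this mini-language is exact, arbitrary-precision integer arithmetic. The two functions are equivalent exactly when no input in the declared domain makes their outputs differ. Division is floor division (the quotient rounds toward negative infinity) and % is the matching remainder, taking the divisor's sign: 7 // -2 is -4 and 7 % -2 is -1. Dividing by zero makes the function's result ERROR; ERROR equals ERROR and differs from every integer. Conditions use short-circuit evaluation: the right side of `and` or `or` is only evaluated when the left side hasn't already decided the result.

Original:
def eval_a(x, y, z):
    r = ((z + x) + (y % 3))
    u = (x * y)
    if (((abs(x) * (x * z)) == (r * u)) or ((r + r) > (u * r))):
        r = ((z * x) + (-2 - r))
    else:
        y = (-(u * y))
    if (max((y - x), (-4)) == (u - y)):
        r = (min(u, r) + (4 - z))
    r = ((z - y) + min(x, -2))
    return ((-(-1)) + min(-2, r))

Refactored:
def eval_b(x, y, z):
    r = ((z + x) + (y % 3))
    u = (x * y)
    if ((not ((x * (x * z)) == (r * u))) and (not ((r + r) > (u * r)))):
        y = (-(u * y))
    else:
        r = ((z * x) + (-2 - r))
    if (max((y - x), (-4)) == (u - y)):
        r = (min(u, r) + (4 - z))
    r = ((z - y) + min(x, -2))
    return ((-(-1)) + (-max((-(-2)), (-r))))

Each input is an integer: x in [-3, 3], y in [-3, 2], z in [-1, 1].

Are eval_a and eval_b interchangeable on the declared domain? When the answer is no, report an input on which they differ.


On input x=-3, y=1, z=-1, eval_a returns -4 while eval_b returns -6.
verdict: not equivalent; witness: x=-3, y=1, z=-1


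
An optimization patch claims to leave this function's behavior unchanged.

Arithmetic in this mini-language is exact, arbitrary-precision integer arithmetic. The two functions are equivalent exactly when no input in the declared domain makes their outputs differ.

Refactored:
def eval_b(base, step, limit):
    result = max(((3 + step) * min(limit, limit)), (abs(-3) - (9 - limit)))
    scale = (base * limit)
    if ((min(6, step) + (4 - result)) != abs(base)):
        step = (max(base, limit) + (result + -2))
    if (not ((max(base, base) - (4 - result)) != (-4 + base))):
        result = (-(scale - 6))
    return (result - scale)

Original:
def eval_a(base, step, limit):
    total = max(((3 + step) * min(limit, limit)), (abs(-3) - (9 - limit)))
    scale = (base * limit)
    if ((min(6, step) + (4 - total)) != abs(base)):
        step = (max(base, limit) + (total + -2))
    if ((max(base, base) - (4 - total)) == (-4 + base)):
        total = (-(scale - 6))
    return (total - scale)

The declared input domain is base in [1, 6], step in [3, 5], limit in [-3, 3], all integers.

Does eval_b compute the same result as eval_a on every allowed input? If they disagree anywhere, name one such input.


Differences: comparison usage differs; local variable names differ; boolean connective usage differs — yet all 126 inputs agree.
verdict: equivalent


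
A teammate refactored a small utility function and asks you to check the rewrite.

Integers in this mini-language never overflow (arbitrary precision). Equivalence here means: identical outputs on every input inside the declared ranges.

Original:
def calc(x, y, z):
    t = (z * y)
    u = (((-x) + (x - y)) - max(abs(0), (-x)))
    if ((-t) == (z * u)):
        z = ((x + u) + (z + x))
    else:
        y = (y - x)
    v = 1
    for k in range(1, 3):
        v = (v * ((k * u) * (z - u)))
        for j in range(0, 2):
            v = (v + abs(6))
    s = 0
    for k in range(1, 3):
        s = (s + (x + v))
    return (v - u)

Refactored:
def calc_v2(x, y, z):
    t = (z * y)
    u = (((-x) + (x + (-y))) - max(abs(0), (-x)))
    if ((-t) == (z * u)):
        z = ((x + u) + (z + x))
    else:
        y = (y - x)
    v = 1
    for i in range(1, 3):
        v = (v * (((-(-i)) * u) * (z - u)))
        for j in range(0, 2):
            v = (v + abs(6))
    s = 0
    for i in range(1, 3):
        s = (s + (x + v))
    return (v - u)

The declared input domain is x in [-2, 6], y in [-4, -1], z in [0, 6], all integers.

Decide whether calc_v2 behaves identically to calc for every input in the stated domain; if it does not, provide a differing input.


Reading the diff, among the changes: arithmetic usage differs, and local variable names differ.
As a probe, take x=0, y=-2, z=6: calc runs t becomes -12; next u becomes 2; next ((-t) == (z * u)) evaluates to true; next z becomes 8; next v becomes 1; next at k=1:; next v becomes 12; next at j=0:; next v becomes 18; next at j=1:; next v becomes 24; next at k=2:; next v becomes 576; next at j=0:; next v becomes 582; next at j=1:; next v becomes 588; next s becomes 0; next at k=1:; next s becomes 588; next at k=2:; next s becomes 1176; next final value 586; calc_v2 runs t becomes -12; next u becomes 2; next ((-t) == (z * u)) evaluates to true; next z becomes 8; next v becomes 1; next at i=1:; next v becomes 12; next at j=0:; next v becomes 18; next at j=1:; next v becomes 24; next at i=2:; next v becomes 576; next at j=0:; next v becomes 582; next at j=1:; next v becomes 588; next s becomes 0; next at i=1:; next s becomes 588; next at i=2:; next s becomes 1176; next final value 586; both end at 586.
Every one of the 252 inputs gives matching results.
verdict: equivalent


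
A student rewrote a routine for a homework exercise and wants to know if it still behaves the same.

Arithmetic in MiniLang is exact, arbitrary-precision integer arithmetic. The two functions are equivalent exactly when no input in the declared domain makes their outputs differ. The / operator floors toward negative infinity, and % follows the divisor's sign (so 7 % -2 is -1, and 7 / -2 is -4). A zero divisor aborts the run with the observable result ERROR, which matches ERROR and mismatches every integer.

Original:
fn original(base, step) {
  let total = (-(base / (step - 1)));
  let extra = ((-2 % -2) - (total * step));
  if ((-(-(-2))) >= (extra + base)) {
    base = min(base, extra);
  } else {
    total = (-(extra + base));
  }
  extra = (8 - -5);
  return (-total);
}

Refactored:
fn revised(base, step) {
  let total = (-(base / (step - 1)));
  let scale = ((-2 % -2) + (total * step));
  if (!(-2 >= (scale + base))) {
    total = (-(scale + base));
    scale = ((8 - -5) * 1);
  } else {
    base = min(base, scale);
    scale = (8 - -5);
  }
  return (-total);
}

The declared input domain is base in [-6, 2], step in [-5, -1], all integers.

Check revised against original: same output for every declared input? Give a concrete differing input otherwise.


Evaluate both at base=-6, step=-5.
original: total becomes -1; next extra becomes -5; next ((-(-(-2))) >= (extra + base)) evaluates to true; next base becomes -6; next extra becomes 13; next final value 1
revised: total becomes -1; next scale becomes 5; next (!(-2 >= (scale + base))) evaluates to true; next total becomes 1; next scale becomes 13; next final value -1
1 != -1, so the rewrite changes behavior.
verdict: not equivalent; witness: base=-6, step=-5


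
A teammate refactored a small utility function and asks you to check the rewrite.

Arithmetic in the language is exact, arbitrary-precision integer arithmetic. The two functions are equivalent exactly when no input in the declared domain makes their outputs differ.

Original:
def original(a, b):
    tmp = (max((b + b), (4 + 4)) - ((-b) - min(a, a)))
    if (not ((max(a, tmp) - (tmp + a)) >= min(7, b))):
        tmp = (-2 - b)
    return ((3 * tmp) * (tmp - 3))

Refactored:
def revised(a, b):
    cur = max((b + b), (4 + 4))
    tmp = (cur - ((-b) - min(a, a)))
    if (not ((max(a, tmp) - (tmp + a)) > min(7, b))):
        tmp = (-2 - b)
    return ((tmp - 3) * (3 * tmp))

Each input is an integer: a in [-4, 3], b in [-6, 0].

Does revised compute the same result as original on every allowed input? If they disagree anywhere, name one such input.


Try a=0, b=0.
original: tmp = 8; (not ((max(a, tmp) - (tmp + a)) >= min(7, b))) -> false; return 120
revised: cur = 8; tmp = 8; (not ((max(a, tmp) - (tmp + a)) > min(7, b))) -> true; tmp = -2; return 30
120 and 30 differ, so these are not the same function on this domain.
verdict: not equivalent; witness: a=0, b=0


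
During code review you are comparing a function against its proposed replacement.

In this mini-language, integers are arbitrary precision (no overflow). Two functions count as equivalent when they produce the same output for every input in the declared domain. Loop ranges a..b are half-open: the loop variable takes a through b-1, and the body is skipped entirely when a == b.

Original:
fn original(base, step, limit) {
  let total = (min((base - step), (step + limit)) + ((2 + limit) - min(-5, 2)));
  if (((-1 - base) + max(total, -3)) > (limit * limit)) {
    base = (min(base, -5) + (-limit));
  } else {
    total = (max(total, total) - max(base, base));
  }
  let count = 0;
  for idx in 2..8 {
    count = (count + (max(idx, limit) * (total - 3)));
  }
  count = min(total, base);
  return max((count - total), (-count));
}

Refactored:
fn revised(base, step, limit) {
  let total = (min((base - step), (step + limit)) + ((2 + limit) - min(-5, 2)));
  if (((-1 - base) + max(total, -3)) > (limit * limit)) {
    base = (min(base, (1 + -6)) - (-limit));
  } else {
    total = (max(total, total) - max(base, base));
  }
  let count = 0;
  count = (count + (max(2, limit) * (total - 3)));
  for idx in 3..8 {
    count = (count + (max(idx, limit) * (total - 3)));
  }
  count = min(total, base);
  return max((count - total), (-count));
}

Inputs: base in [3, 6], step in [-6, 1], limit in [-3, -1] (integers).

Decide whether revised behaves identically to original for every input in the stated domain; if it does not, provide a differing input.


Take base=3, step=1, limit=-1.
original: total := 6 | (((-1 - base) + max(total, -3)) > (limit * limit)): true | base := -4 | count := 0 | iter idx=2: | count := 6 | iter idx=3: | count := 15 | iter idx=4: | count := 27 | iter idx=5: | count := 42 | iter idx=6: | count := 60 | iter idx=7: | count := 81 | count := -4 | result 4
revised: total := 6 | (((-1 - base) + max(total, -3)) > (limit * limit)): true | base := -6 | count := 0 | count := 6 | iter idx=3: | count := 15 | iter idx=4: | count := 27 | iter idx=5: | count := 42 | iter idx=6: | count := 60 | iter idx=7: | count := 81 | count := -6 | result 6
4 and 6 differ, so these are not the same function on this domain.
verdict: not equivalent; witness: base=3, step=1, limit=-1


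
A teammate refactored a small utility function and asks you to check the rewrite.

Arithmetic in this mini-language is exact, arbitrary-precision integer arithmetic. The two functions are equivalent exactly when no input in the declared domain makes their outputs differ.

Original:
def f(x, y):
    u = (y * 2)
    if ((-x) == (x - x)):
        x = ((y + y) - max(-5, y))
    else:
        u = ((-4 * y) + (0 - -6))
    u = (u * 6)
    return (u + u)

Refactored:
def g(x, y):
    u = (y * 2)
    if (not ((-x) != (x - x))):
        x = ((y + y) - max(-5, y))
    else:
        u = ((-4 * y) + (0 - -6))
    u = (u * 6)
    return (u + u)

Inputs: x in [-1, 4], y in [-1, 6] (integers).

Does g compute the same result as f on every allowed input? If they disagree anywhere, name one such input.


The two versions differ — the changes include comparison usage differs; boolean connective usage differs.
Tracing x=-1, y=1: f: u = 2; ((-x) == (x - x)) -> false; u = 2; u = 12; return 24 | g: u = 2; (not ((-x) != (x - x))) -> false; u = 2; u = 12; return 24 — matching result 24.
Sweeping the whole domain (48 inputs) finds no disagreement.
verdict: equivalent


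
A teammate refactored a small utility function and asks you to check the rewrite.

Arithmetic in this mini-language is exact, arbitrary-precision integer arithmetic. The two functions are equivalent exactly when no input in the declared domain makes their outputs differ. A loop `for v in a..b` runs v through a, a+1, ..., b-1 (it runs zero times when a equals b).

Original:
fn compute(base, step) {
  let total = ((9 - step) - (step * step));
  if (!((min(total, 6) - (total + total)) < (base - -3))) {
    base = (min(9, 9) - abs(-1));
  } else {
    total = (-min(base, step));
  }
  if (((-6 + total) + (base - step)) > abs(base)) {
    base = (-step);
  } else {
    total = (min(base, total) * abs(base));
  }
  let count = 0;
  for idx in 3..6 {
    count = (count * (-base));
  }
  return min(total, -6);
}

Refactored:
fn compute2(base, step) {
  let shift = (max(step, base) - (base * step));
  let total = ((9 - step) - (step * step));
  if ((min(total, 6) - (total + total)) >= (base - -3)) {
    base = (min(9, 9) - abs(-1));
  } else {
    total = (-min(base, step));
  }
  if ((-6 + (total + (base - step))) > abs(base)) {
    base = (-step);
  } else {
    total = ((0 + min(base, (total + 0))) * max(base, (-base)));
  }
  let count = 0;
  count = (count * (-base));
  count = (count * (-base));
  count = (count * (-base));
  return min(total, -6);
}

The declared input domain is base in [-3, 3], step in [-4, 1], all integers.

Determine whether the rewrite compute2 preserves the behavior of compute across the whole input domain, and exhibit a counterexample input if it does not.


Comparing the listings, the differences include: boolean connective usage differs, plus local variable names differ, plus constant usage differs, plus arithmetic usage differs, plus statement counts differ, plus comparison usage differs, plus min/max/abs usage differs, plus loop structure differs.
As a probe, take base=0, step=-2: compute runs total becomes 7; next (!((min(total, 6) - (total + total)) < (base - -3))) evaluates to false; next total becomes 2; next (((-6 + total) + (base - step)) > abs(base)) evaluates to false; next total becomes 0; next count becomes 0; next at idx=3:; next count becomes 0; next at idx=4:; next count becomes 0; next at idx=5:; next count becomes 0; next final value -6; compute2 runs shift becomes 0; next total becomes 7; next ((min(total, 6) - (total + total)) >= (base - -3)) evaluates to false; next total becomes 2; next ((-6 + (total + (base - step))) > abs(base)) evaluates to false; next total becomes 0; next count becomes 0; next count becomes 0; next count becomes 0; next count becomes 0; next final value -6; both end at -6.
Across all 42 domain points the two functions coincide.
verdict: equivalent
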